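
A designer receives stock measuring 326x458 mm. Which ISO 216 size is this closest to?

C3 (324 × 458 mm)

Aspect ratio 458/326 ≈ 1.405 — close to the ISO √2 ≈ 1.414.
In the C-series (envelope sizes, between A and B): C3 = 324 × 458 mm.
Off by 2 mm total — nearest standard size.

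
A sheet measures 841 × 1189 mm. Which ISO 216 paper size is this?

Aspect ratio 1189/841 ≈ 1.414 — close to the ISO √2 ≈ 1.414.
In the A-series (A0 area = 1 m²): A0 = 841 × 1189 mm.

A0 (841 × 1189 mm)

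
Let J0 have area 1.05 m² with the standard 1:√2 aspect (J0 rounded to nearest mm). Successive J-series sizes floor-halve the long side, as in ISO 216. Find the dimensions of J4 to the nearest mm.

215 × 304 mm

Let J0's short side be w mm. w · w√2 = 1.05 m² = 1,050,000 mm², so w ≈ 861.7 mm and w√2 ≈ 1218.6 mm → J0 = 862 × 1219 mm.
J1: ⌊1219/2⌋ × 862 = 609 × 862 mm
J2: ⌊862/2⌋ × 609 = 431 × 609 mm
J3: ⌊609/2⌋ × 431 = 304 × 431 mm
J4: ⌊431/2⌋ × 304 = 215 × 304 mm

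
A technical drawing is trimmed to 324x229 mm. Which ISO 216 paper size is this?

C4 (229 × 324 mm)

Aspect ratio 324/229 ≈ 1.415 — close to the ISO √2 ≈ 1.414.
In the C-series (envelope sizes, between A and B): C4 = 229 × 324 mm.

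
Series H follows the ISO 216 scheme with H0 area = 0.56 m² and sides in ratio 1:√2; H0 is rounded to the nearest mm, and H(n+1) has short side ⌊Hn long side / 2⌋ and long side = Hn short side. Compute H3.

Let H0's short side be w mm. w · w√2 = 0.56 m² = 560,000 mm², so w ≈ 629.3 mm and w√2 ≈ 889.9 mm → H0 = 629 × 890 mm.
H1: ⌊890/2⌋ × 629 = 445 × 629 mm
H2: ⌊629/2⌋ × 445 = 314 × 445 mm
H3: ⌊445/2⌋ × 314 = 222 × 314 mm

222 × 314 mm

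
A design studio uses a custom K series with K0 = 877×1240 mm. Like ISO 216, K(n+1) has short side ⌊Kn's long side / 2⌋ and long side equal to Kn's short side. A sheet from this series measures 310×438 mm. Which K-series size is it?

K0: 877 × 1240 mm
K1: 620 × 877 mm
K2: 438 × 620 mm
K3: 310 × 438 mm
K4: 219 × 310 mm
→ matches K3.

K3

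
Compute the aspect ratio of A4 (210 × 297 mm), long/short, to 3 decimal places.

297 / 210 = 1.414
Matches √2 ≈ 1.414 — the ISO 216 defining ratio.

1.414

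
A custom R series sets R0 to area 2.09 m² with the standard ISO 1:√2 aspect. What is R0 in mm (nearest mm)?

1216 × 1719 mm

Let the short side be w mm. Then w · w√2 = 2.09 m² = 2,090,000 mm².
w² = 2,090,000/√2, so w ≈ 1215.7 mm; long side = w√2 ≈ 1719.2 mm.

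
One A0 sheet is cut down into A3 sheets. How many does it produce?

8

Each ISO step halves the sheet: 1 × A0 → 2 × A1 → 4 × A2 → 8 × A3
From A0 to A3 is 3 halving steps: 2^3 = 8.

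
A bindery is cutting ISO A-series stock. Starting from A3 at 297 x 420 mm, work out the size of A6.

105 × 148 mm

A4: ⌊420/2⌋ × 297 = 210 × 297 mm
A5: ⌊297/2⌋ × 210 = 148 × 210 mm
A6: ⌊210/2⌋ × 148 = 105 × 148 mm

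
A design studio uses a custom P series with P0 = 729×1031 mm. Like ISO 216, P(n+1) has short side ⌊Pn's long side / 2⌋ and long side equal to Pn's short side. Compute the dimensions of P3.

P1: ⌊1031/2⌋ × 729 = 515 × 729 mm
P2: ⌊729/2⌋ × 515 = 364 × 515 mm
P3: ⌊515/2⌋ × 364 = 257 × 364 mm

257 × 364 mm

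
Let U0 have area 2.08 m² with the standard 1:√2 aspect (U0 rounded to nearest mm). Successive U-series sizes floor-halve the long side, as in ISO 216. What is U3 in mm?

Let U0's short side be w mm. w · w√2 = 2.08 m² = 2,080,000 mm², so w ≈ 1212.8 mm and w√2 ≈ 1715.1 mm → U0 = 1213 × 1715 mm.
U1: ⌊1715/2⌋ × 1213 = 857 × 1213 mm
U2: ⌊1213/2⌋ × 857 = 606 × 857 mm
U3: ⌊857/2⌋ × 606 = 428 × 606 mm

428 × 606 mm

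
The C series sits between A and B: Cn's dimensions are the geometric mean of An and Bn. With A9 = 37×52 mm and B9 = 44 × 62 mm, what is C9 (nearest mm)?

40 × 57 mm

Short side: √(37 · 44) = √1628 ≈ 40.3 → 40 mm
Long side: √(52 · 62) = √3224 ≈ 56.8 → 57 mm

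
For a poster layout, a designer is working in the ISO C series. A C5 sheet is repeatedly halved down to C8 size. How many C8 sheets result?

Each ISO step halves the sheet: 1 × C5 → 2 × C6 → 4 × C7 → 8 × C8
From C5 to C8 is 3 halving steps: 2^3 = 8.

8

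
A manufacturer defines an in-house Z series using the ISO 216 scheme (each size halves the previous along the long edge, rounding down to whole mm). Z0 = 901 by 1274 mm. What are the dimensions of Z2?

450 × 637 mm

Z1: ⌊1274/2⌋ × 901 = 637 × 901 mm
Z2: ⌊901/2⌋ × 637 = 450 × 637 mm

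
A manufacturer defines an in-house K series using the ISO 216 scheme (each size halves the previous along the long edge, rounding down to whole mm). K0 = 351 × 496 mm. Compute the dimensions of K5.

62 × 87 mm

K1: ⌊496/2⌋ × 351 = 248 × 351 mm
K2: ⌊351/2⌋ × 248 = 175 × 248 mm
K3: ⌊248/2⌋ × 175 = 124 × 175 mm
K4: ⌊175/2⌋ × 124 = 87 × 124 mm
K5: ⌊124/2⌋ × 87 = 62 × 87 mm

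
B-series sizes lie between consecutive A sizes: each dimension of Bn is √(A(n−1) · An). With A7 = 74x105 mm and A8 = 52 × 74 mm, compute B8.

Short side: √(74 · 52) = √3848 ≈ 62.0 → 62 mm
Long side: √(105 · 74) = √7770 ≈ 88.1 → 88 mm

62 × 88 mm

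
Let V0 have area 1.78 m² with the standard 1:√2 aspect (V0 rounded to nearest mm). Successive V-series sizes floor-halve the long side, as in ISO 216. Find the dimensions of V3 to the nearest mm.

396 × 561 mm

Let V0's short side be w mm. w · w√2 = 1.78 m² = 1,780,000 mm², so w ≈ 1121.9 mm and w√2 ≈ 1586.6 mm → V0 = 1122 × 1587 mm.
V1: ⌊1587/2⌋ × 1122 = 793 × 1122 mm
V2: ⌊1122/2⌋ × 793 = 561 × 793 mm
V3: ⌊793/2⌋ × 561 = 396 × 561 mm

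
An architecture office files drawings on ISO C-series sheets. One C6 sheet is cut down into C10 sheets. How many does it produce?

Each ISO step halves the sheet: 1 × C6 → 2 × C7 → 4 × C8 → 8 × C9 → …
From C6 to C10 is 4 halving steps: 2^4 = 16.

16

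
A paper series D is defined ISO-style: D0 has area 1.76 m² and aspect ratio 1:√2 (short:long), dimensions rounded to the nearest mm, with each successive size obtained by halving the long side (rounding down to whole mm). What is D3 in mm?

Let D0's short side be w mm. w · w√2 = 1.76 m² = 1,760,000 mm², so w ≈ 1115.6 mm and w√2 ≈ 1577.7 mm → D0 = 1116 × 1578 mm.
D1: ⌊1578/2⌋ × 1116 = 789 × 1116 mm
D2: ⌊1116/2⌋ × 789 = 558 × 789 mm
D3: ⌊789/2⌋ × 558 = 394 × 558 mm

394 × 558 mm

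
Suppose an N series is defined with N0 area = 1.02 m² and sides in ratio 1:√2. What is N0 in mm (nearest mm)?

Let the short side be w mm. Then w · w√2 = 1.02 m² = 1,020,000 mm².
w² = 1,020,000/√2, so w ≈ 849.3 mm; long side = w√2 ≈ 1201.0 mm.

849 × 1201 mm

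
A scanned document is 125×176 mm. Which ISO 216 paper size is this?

Aspect ratio 176/125 ≈ 1.408 — close to the ISO √2 ≈ 1.414.
In the B-series (B0 = 1000 × 1414 mm): B6 = 125 × 176 mm.

B6 (125 × 176 mm)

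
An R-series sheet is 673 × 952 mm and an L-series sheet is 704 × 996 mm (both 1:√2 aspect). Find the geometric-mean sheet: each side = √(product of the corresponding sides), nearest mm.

688 × 974 mm

Short side: √(673 · 704) = √473792 ≈ 688.3 → 688 mm
Long side: √(952 · 996) = √948192 ≈ 973.8 → 974 mm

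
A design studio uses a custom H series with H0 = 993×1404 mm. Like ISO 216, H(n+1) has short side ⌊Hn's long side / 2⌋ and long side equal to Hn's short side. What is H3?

H1: ⌊1404/2⌋ × 993 = 702 × 993 mm
H2: ⌊993/2⌋ × 702 = 496 × 702 mm
H3: ⌊702/2⌋ × 496 = 351 × 496 mm

351 × 496 mm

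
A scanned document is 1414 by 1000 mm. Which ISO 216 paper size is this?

Aspect ratio 1414/1000 ≈ 1.414 — close to the ISO √2 ≈ 1.414.
In the B-series (B0 = 1000 × 1414 mm): B0 = 1000 × 1414 mm.

B0 (1000 × 1414 mm)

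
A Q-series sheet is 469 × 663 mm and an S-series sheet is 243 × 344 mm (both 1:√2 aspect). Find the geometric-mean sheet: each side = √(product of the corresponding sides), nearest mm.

Short side: √(469 · 243) = √113967 ≈ 337.6 → 338 mm
Long side: √(663 · 344) = √228072 ≈ 477.6 → 478 mm

338 × 478 mm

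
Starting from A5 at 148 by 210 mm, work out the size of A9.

37 × 52 mm

A6: ⌊210/2⌋ × 148 = 105 × 148 mm
A7: ⌊148/2⌋ × 105 = 74 × 105 mm
A8: ⌊105/2⌋ × 74 = 52 × 74 mm
A9: ⌊74/2⌋ × 52 = 37 × 52 mm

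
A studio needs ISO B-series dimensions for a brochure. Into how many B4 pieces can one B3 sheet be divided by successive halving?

2

Each ISO step halves the sheet: 1 × B3 → 2 × B4
From B3 to B4 is 1 halving step: 2^1 = 2.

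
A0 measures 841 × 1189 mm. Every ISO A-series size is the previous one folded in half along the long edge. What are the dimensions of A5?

148 × 210 mm

A1: ⌊1189/2⌋ × 841 = 594 × 841 mm
A2: ⌊841/2⌋ × 594 = 420 × 594 mm
A3: ⌊594/2⌋ × 420 = 297 × 420 mm
A4: ⌊420/2⌋ × 297 = 210 × 297 mm
A5: ⌊297/2⌋ × 210 = 148 × 210 mm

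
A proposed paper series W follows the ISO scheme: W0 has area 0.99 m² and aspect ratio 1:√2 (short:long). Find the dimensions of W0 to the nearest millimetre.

Let the short side be w mm. Then w · w√2 = 0.99 m² = 990,000 mm².
w² = 990,000/√2, so w ≈ 836.7 mm; long side = w√2 ≈ 1183.2 mm.

837 × 1183 mm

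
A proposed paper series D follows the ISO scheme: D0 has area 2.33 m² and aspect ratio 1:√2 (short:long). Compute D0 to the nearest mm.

1284 × 1815 mm

Let the short side be w mm. Then w · w√2 = 2.33 m² = 2,330,000 mm².
w² = 2,330,000/√2, so w ≈ 1283.6 mm; long side = w√2 ≈ 1815.2 mm.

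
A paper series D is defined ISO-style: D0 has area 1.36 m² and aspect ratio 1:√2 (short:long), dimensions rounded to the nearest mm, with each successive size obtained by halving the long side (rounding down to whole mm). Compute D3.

Let D0's short side be w mm. w · w√2 = 1.36 m² = 1,360,000 mm², so w ≈ 980.6 mm and w√2 ≈ 1386.8 mm → D0 = 981 × 1387 mm.
D1: ⌊1387/2⌋ × 981 = 693 × 981 mm
D2: ⌊981/2⌋ × 693 = 490 × 693 mm
D3: ⌊693/2⌋ × 490 = 346 × 490 mm

346 × 490 mm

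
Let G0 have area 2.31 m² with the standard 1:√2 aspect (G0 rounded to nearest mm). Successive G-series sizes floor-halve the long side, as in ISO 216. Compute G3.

Let G0's short side be w mm. w · w√2 = 2.31 m² = 2,310,000 mm², so w ≈ 1278.1 mm and w√2 ≈ 1807.4 mm → G0 = 1278 × 1807 mm.
G1: ⌊1807/2⌋ × 1278 = 903 × 1278 mm
G2: ⌊1278/2⌋ × 903 = 639 × 903 mm
G3: ⌊903/2⌋ × 639 = 451 × 639 mm

451 × 639 mm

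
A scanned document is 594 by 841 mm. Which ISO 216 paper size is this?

Aspect ratio 841/594 ≈ 1.416 — close to the ISO √2 ≈ 1.414.
In the A-series (A0 area = 1 m²): A1 = 594 × 841 mm.

A1 (594 × 841 mm)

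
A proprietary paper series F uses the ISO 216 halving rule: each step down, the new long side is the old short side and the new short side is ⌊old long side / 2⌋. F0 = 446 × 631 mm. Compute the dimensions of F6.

F1: ⌊631/2⌋ × 446 = 315 × 446 mm
F2: ⌊446/2⌋ × 315 = 223 × 315 mm
F3: ⌊315/2⌋ × 223 = 157 × 223 mm
F4: ⌊223/2⌋ × 157 = 111 × 157 mm
F5: ⌊157/2⌋ × 111 = 78 × 111 mm
F6: ⌊111/2⌋ × 78 = 55 × 78 mm

55 × 78 mm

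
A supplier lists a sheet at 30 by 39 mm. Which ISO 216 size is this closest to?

Aspect ratio 39/30 ≈ 1.300 (ISO target is √2 ≈ 1.414).
In the C-series (envelope sizes, between A and B): C10 = 28 × 40 mm.
Off by 3 mm total — nearest standard size.

C10 (28 × 40 mm)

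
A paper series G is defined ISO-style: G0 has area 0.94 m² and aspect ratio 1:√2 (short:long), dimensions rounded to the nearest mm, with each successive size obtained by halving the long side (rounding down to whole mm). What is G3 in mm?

288 × 407 mm

Let G0's short side be w mm. w · w√2 = 0.94 m² = 940,000 mm², so w ≈ 815.3 mm and w√2 ≈ 1153.0 mm → G0 = 815 × 1153 mm.
G1: ⌊1153/2⌋ × 815 = 576 × 815 mm
G2: ⌊815/2⌋ × 576 = 407 × 576 mm
G3: ⌊576/2⌋ × 407 = 288 × 407 mm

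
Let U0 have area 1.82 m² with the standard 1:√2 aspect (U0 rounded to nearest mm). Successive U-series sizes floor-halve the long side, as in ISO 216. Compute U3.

Let U0's short side be w mm. w · w√2 = 1.82 m² = 1,820,000 mm², so w ≈ 1134.4 mm and w√2 ≈ 1604.3 mm → U0 = 1134 × 1604 mm.
U1: ⌊1604/2⌋ × 1134 = 802 × 1134 mm
U2: ⌊1134/2⌋ × 802 = 567 × 802 mm
U3: ⌊802/2⌋ × 567 = 401 × 567 mm

401 × 567 mm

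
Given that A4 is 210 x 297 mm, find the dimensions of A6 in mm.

A5: ⌊297/2⌋ × 210 = 148 × 210 mm
A6: ⌊210/2⌋ × 148 = 105 × 148 mm

105 × 148 mm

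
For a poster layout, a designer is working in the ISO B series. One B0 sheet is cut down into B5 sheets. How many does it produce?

Each ISO step halves the sheet: 1 × B0 → 2 × B1 → 4 × B2 → 8 × B3 → …
From B0 to B5 is 5 halving steps: 2^5 = 32.

32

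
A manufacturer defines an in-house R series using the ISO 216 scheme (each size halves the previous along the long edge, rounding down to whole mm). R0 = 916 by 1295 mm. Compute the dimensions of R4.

229 × 323 mm

R1: ⌊1295/2⌋ × 916 = 647 × 916 mm
R2: ⌊916/2⌋ × 647 = 458 × 647 mm
R3: ⌊647/2⌋ × 458 = 323 × 458 mm
R4: ⌊458/2⌋ × 323 = 229 × 323 mm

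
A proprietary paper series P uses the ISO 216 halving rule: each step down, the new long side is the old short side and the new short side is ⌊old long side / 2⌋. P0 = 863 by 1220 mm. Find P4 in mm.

215 × 305 mm

P1: ⌊1220/2⌋ × 863 = 610 × 863 mm
P2: ⌊863/2⌋ × 610 = 431 × 610 mm
P3: ⌊610/2⌋ × 431 = 305 × 431 mm
P4: ⌊431/2⌋ × 305 = 215 × 305 mm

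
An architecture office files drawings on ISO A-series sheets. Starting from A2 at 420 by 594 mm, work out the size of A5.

A3: ⌊594/2⌋ × 420 = 297 × 420 mm
A4: ⌊420/2⌋ × 297 = 210 × 297 mm
A5: ⌊297/2⌋ × 210 = 148 × 210 mm

148 × 210 mm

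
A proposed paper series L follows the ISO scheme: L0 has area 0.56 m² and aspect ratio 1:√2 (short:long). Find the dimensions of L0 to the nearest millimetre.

629 × 890 mm

Let the short side be w mm. Then w · w√2 = 0.56 m² = 560,000 mm².
w² = 560,000/√2, so w ≈ 629.3 mm; long side = w√2 ≈ 889.9 mm.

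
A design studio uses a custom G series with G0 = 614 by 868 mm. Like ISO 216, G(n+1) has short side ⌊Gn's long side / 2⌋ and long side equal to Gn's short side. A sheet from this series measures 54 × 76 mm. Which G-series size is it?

G0: 614 × 868 mm
G1: 434 × 614 mm
G2: 307 × 434 mm
G3: 217 × 307 mm
G4: 153 × 217 mm
G5: 108 × 153 mm
G6: 76 × 108 mm
G7: 54 × 76 mm
G8: 38 × 54 mm
→ matches G7.

G7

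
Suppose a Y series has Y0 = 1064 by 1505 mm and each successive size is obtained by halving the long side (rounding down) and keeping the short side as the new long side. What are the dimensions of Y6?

133 × 188 mm

Y1: ⌊1505/2⌋ × 1064 = 752 × 1064 mm
Y2: ⌊1064/2⌋ × 752 = 532 × 752 mm
Y3: ⌊752/2⌋ × 532 = 376 × 532 mm
Y4: ⌊532/2⌋ × 376 = 266 × 376 mm
Y5: ⌊376/2⌋ × 266 = 188 × 266 mm
Y6: ⌊266/2⌋ × 188 = 133 × 188 mm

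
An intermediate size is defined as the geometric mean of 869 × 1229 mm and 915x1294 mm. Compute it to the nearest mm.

892 × 1261 mm

Short side: √(869 · 915) = √795135 ≈ 891.7 → 892 mm
Long side: √(1229 · 1294) = √1590326 ≈ 1261.1 → 1261 mm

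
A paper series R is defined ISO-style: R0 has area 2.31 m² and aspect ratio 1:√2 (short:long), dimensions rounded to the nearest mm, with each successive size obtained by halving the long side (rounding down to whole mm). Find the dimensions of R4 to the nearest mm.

319 × 451 mm

Let R0's short side be w mm. w · w√2 = 2.31 m² = 2,310,000 mm², so w ≈ 1278.1 mm and w√2 ≈ 1807.4 mm → R0 = 1278 × 1807 mm.
R1: ⌊1807/2⌋ × 1278 = 903 × 1278 mm
R2: ⌊1278/2⌋ × 903 = 639 × 903 mm
R3: ⌊903/2⌋ × 639 = 451 × 639 mm
R4: ⌊639/2⌋ × 451 = 319 × 451 mm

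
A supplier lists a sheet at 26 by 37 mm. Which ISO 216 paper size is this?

Aspect ratio 37/26 ≈ 1.423 — close to the ISO √2 ≈ 1.414.
In the A-series (A0 area = 1 m²): A10 = 26 × 37 mm.

A10 (26 × 37 mm)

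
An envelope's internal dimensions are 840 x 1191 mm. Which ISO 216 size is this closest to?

Aspect ratio 1191/840 ≈ 1.418 — close to the ISO √2 ≈ 1.414.
In the A-series (A0 area = 1 m²): A0 = 841 × 1189 mm.
Off by 3 mm total — nearest standard size.

A0 (841 × 1189 mm)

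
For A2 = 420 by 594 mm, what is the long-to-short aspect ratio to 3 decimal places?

1.414

594 / 420 = 1.414
Matches √2 ≈ 1.414 — the ISO 216 defining ratio.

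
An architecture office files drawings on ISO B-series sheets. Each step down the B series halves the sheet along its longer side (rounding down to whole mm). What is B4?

250 × 353 mm

B0 = 1000 × 1414 mm (B0 has a 1000 mm short side, aspect 1:√2).
B1: ⌊1414/2⌋ × 1000 = 707 × 1000 mm
B2: ⌊1000/2⌋ × 707 = 500 × 707 mm
B3: ⌊707/2⌋ × 500 = 353 × 500 mm
B4: ⌊500/2⌋ × 353 = 250 × 353 mm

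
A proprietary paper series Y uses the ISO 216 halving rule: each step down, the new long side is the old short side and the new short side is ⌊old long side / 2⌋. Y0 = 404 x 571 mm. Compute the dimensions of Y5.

71 × 101 mm

Y1 = 285 × 404 mm (from Y0 by 1 halving).
Y2: ⌊404/2⌋ × 285 = 202 × 285 mm
Y3: ⌊285/2⌋ × 202 = 142 × 202 mm
Y4: ⌊202/2⌋ × 142 = 101 × 142 mm
Y5: ⌊142/2⌋ × 101 = 71 × 101 mm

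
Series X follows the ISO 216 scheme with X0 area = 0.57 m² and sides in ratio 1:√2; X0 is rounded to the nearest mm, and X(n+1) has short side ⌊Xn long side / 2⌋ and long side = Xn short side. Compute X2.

317 × 449 mm

Let X0's short side be w mm. w · w√2 = 0.57 m² = 570,000 mm², so w ≈ 634.9 mm and w√2 ≈ 897.8 mm → X0 = 635 × 898 mm.
X1: ⌊898/2⌋ × 635 = 449 × 635 mm
X2: ⌊635/2⌋ × 449 = 317 × 449 mm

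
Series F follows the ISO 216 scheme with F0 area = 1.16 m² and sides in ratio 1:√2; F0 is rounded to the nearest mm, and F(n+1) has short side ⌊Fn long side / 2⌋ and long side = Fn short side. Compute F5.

Let F0's short side be w mm. w · w√2 = 1.16 m² = 1,160,000 mm², so w ≈ 905.7 mm and w√2 ≈ 1280.8 mm → F0 = 906 × 1281 mm.
F1: ⌊1281/2⌋ × 906 = 640 × 906 mm
F2: ⌊906/2⌋ × 640 = 453 × 640 mm
F3: ⌊640/2⌋ × 453 = 320 × 453 mm
F4: ⌊453/2⌋ × 320 = 226 × 320 mm
F5: ⌊320/2⌋ × 226 = 160 × 226 mm

160 × 226 mm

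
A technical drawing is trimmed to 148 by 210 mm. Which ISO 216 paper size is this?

A5 (148 × 210 mm)

Aspect ratio 210/148 ≈ 1.419 — close to the ISO √2 ≈ 1.414.
In the A-series (A0 area = 1 m²): A5 = 148 × 210 mm.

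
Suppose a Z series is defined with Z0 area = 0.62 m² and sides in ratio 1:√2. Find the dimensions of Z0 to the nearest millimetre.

Let the short side be w mm. Then w · w√2 = 0.62 m² = 620,000 mm².
w² = 620,000/√2, so w ≈ 662.1 mm; long side = w√2 ≈ 936.4 mm.

662 × 936 mm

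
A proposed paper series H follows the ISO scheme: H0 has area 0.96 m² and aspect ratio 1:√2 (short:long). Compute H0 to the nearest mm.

824 × 1165 mm

Let the short side be w mm. Then w · w√2 = 0.96 m² = 960,000 mm².
w² = 960,000/√2, so w ≈ 823.9 mm; long side = w√2 ≈ 1165.2 mm.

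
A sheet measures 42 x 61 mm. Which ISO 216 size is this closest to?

Aspect ratio 61/42 ≈ 1.452 (ISO target is √2 ≈ 1.414).
In the B-series (B0 = 1000 × 1414 mm): B9 = 44 × 62 mm.
Off by 3 mm total — nearest standard size.

B9 (44 × 62 mm)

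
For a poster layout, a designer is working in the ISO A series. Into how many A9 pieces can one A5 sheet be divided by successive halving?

16

Each ISO step halves the sheet: 1 × A5 → 2 × A6 → 4 × A7 → 8 × A8 → …
From A5 to A9 is 4 halving steps: 2^4 = 16.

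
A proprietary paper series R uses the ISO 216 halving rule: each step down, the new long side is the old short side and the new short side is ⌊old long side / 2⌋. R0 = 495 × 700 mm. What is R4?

123 × 175 mm

R1: ⌊700/2⌋ × 495 = 350 × 495 mm
R2: ⌊495/2⌋ × 350 = 247 × 350 mm
R3: ⌊350/2⌋ × 247 = 175 × 247 mm
R4: ⌊247/2⌋ × 175 = 123 × 175 mm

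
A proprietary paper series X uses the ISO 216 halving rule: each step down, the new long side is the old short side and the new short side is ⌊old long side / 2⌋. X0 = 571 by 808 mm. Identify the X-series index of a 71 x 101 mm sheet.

X6

X0: 571 × 808 mm
X1: 404 × 571 mm
X2: 285 × 404 mm
X3: 202 × 285 mm
X4: 142 × 202 mm
X5: 101 × 142 mm
X6: 71 × 101 mm
X7: 50 × 71 mm
→ matches X6.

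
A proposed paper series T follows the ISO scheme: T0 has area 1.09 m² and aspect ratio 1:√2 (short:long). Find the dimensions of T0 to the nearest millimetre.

878 × 1242 mm

Let the short side be w mm. Then w · w√2 = 1.09 m² = 1,090,000 mm².
w² = 1,090,000/√2, so w ≈ 877.9 mm; long side = w√2 ≈ 1241.6 mm.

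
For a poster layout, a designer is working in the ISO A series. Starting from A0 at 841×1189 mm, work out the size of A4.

210 × 297 mm

A1: ⌊1189/2⌋ × 841 = 594 × 841 mm
A2: ⌊841/2⌋ × 594 = 420 × 594 mm
A3: ⌊594/2⌋ × 420 = 297 × 420 mm
A4: ⌊420/2⌋ × 297 = 210 × 297 mm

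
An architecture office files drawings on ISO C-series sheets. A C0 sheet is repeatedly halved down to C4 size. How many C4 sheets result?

Each ISO step halves the sheet: 1 × C0 → 2 × C1 → 4 × C2 → 8 × C3 → …
From C0 to C4 is 4 halving steps: 2^4 = 16.

16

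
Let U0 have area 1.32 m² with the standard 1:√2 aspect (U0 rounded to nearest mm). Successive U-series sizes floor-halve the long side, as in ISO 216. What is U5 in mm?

Let U0's short side be w mm. w · w√2 = 1.32 m² = 1,320,000 mm², so w ≈ 966.1 mm and w√2 ≈ 1366.3 mm → U0 = 966 × 1366 mm.
U1: ⌊1366/2⌋ × 966 = 683 × 966 mm
U2: ⌊966/2⌋ × 683 = 483 × 683 mm
U3: ⌊683/2⌋ × 483 = 341 × 483 mm
U4: ⌊483/2⌋ × 341 = 241 × 341 mm
U5: ⌊341/2⌋ × 241 = 170 × 241 mm

170 × 241 mm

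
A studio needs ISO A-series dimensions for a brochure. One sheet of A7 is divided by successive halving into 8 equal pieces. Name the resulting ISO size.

8 = 2^3, so 3 halving steps.
A7 → A8 → … → A10 after 3 steps.

A10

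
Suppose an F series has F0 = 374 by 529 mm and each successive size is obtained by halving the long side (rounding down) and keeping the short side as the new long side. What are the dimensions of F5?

F1: ⌊529/2⌋ × 374 = 264 × 374 mm
F2: ⌊374/2⌋ × 264 = 187 × 264 mm
F3: ⌊264/2⌋ × 187 = 132 × 187 mm
F4: ⌊187/2⌋ × 132 = 93 × 132 mm
F5: ⌊132/2⌋ × 93 = 66 × 93 mm

66 × 93 mm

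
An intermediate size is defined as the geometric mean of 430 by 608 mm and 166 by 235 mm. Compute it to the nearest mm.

Short side: √(430 · 166) = √71380 ≈ 267.2 → 267 mm
Long side: √(608 · 235) = √142880 ≈ 378.0 → 378 mm

267 × 378 mm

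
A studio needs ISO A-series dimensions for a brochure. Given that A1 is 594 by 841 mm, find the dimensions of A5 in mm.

148 × 210 mm

A2: ⌊841/2⌋ × 594 = 420 × 594 mm
A3: ⌊594/2⌋ × 420 = 297 × 420 mm
A4: ⌊420/2⌋ × 297 = 210 × 297 mm
A5: ⌊297/2⌋ × 210 = 148 × 210 mm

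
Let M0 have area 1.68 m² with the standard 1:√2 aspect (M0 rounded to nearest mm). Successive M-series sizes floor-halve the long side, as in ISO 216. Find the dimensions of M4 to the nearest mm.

272 × 385 mm

Let M0's short side be w mm. w · w√2 = 1.68 m² = 1,680,000 mm², so w ≈ 1089.9 mm and w√2 ≈ 1541.4 mm → M0 = 1090 × 1541 mm.
M1: ⌊1541/2⌋ × 1090 = 770 × 1090 mm
M2: ⌊1090/2⌋ × 770 = 545 × 770 mm
M3: ⌊770/2⌋ × 545 = 385 × 545 mm
M4: ⌊545/2⌋ × 385 = 272 × 385 mm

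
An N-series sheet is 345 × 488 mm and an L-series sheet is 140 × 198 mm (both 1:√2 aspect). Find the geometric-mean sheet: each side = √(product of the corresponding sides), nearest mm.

220 × 311 mm

Short side: √(345 · 140) = √48300 ≈ 219.8 → 220 mm
Long side: √(488 · 198) = √96624 ≈ 310.8 → 311 mm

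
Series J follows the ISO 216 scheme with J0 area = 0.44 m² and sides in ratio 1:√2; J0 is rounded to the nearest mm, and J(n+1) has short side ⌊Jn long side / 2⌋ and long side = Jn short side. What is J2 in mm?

279 × 394 mm

Let J0's short side be w mm. w · w√2 = 0.44 m² = 440,000 mm², so w ≈ 557.8 mm and w√2 ≈ 788.8 mm → J0 = 558 × 789 mm.
J1: ⌊789/2⌋ × 558 = 394 × 558 mm
J2: ⌊558/2⌋ × 394 = 279 × 394 mm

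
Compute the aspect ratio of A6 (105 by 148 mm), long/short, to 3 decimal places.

1.410

148 / 105 = 1.410
ISO 216 targets √2 ≈ 1.414; the -0.005 deviation is from mm rounding.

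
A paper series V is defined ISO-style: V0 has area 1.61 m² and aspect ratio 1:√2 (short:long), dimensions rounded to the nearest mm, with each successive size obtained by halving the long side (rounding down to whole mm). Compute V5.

Let V0's short side be w mm. w · w√2 = 1.61 m² = 1,610,000 mm², so w ≈ 1067.0 mm and w√2 ≈ 1508.9 mm → V0 = 1067 × 1509 mm.
V1: ⌊1509/2⌋ × 1067 = 754 × 1067 mm
V2: ⌊1067/2⌋ × 754 = 533 × 754 mm
V3: ⌊754/2⌋ × 533 = 377 × 533 mm
V4: ⌊533/2⌋ × 377 = 266 × 377 mm
V5: ⌊377/2⌋ × 266 = 188 × 266 mm

188 × 266 mm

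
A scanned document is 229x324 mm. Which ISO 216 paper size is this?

Aspect ratio 324/229 ≈ 1.415 — close to the ISO √2 ≈ 1.414.
In the C-series (envelope sizes, between A and B): C4 = 229 × 324 mm.

C4 (229 × 324 mm)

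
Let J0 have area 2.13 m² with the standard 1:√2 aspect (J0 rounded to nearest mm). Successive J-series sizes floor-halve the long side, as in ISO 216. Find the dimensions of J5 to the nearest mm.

Let J0's short side be w mm. w · w√2 = 2.13 m² = 2,130,000 mm², so w ≈ 1227.2 mm and w√2 ≈ 1735.6 mm → J0 = 1227 × 1736 mm.
J1: ⌊1736/2⌋ × 1227 = 868 × 1227 mm
J2: ⌊1227/2⌋ × 868 = 613 × 868 mm
J3: ⌊868/2⌋ × 613 = 434 × 613 mm
J4: ⌊613/2⌋ × 434 = 306 × 434 mm
J5: ⌊434/2⌋ × 306 = 217 × 306 mm

217 × 306 mm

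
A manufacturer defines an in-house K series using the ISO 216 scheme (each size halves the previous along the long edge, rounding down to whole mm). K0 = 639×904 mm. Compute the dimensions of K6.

K1: ⌊904/2⌋ × 639 = 452 × 639 mm
K2: ⌊639/2⌋ × 452 = 319 × 452 mm
K3: ⌊452/2⌋ × 319 = 226 × 319 mm
K4: ⌊319/2⌋ × 226 = 159 × 226 mm
K5: ⌊226/2⌋ × 159 = 113 × 159 mm
K6: ⌊159/2⌋ × 113 = 79 × 113 mm

79 × 113 mm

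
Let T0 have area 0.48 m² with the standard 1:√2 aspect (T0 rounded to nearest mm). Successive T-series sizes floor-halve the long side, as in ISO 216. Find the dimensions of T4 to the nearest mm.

Let T0's short side be w mm. w · w√2 = 0.48 m² = 480,000 mm², so w ≈ 582.6 mm and w√2 ≈ 823.9 mm → T0 = 583 × 824 mm.
T1: ⌊824/2⌋ × 583 = 412 × 583 mm
T2: ⌊583/2⌋ × 412 = 291 × 412 mm
T3: ⌊412/2⌋ × 291 = 206 × 291 mm
T4: ⌊291/2⌋ × 206 = 145 × 206 mm

145 × 206 mm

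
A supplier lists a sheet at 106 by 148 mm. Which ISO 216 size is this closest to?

Aspect ratio 148/106 ≈ 1.396 (ISO target is √2 ≈ 1.414).
In the A-series (A0 area = 1 m²): A6 = 105 × 148 mm.
Off by 1 mm total — nearest standard size.

A6 (105 × 148 mm)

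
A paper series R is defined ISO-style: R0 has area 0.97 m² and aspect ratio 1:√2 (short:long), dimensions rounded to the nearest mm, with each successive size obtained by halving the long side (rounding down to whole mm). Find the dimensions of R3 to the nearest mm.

292 × 414 mm

Let R0's short side be w mm. w · w√2 = 0.97 m² = 970,000 mm², so w ≈ 828.2 mm and w√2 ≈ 1171.2 mm → R0 = 828 × 1171 mm.
R1: ⌊1171/2⌋ × 828 = 585 × 828 mm
R2: ⌊828/2⌋ × 585 = 414 × 585 mm
R3: ⌊585/2⌋ × 414 = 292 × 414 mm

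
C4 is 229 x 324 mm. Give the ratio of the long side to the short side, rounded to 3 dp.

1.415

324 / 229 = 1.415
Matches √2 ≈ 1.414 — the ISO 216 defining ratio.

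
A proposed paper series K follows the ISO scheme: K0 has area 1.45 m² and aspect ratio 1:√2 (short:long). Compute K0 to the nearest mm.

1013 × 1432 mm

Let the short side be w mm. Then w · w√2 = 1.45 m² = 1,450,000 mm².
w² = 1,450,000/√2, so w ≈ 1012.6 mm; long side = w√2 ≈ 1432.0 mm.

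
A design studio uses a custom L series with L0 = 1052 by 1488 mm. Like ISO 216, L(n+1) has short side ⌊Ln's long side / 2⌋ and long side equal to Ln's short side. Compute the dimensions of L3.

L1: ⌊1488/2⌋ × 1052 = 744 × 1052 mm
L2: ⌊1052/2⌋ × 744 = 526 × 744 mm
L3: ⌊744/2⌋ × 526 = 372 × 526 mm

372 × 526 mm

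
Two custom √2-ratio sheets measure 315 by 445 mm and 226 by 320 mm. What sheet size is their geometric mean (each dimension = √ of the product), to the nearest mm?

267 × 377 mm

Short side: √(315 · 226) = √71190 ≈ 266.8 → 267 mm
Long side: √(445 · 320) = √142400 ≈ 377.4 → 377 mm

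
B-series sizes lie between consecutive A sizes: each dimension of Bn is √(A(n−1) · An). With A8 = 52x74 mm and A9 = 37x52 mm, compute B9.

44 × 62 mm

Short side: √(52 · 37) = √1924 ≈ 43.9 → 44 mm
Long side: √(74 · 52) = √3848 ≈ 62.0 → 62 mm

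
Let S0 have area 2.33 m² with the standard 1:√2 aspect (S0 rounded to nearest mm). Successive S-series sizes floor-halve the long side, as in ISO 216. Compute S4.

Let S0's short side be w mm. w · w√2 = 2.33 m² = 2,330,000 mm², so w ≈ 1283.6 mm and w√2 ≈ 1815.2 mm → S0 = 1284 × 1815 mm.
S1: ⌊1815/2⌋ × 1284 = 907 × 1284 mm
S2: ⌊1284/2⌋ × 907 = 642 × 907 mm
S3: ⌊907/2⌋ × 642 = 453 × 642 mm
S4: ⌊642/2⌋ × 453 = 321 × 453 mm

321 × 453 mm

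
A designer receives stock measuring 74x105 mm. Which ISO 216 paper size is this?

A7 (74 × 105 mm)

Aspect ratio 105/74 ≈ 1.419 — close to the ISO √2 ≈ 1.414.
In the A-series (A0 area = 1 m²): A7 = 74 × 105 mm.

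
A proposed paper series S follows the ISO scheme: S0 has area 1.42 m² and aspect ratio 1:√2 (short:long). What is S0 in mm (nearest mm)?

1002 × 1417 mm

Let the short side be w mm. Then w · w√2 = 1.42 m² = 1,420,000 mm².
w² = 1,420,000/√2, so w ≈ 1002.0 mm; long side = w√2 ≈ 1417.1 mm.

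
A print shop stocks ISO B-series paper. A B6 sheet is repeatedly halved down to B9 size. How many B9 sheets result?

8

Each ISO step halves the sheet: 1 × B6 → 2 × B7 → 4 × B8 → 8 × B9
From B6 to B9 is 3 halving steps: 2^3 = 8.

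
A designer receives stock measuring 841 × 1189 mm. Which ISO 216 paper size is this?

Aspect ratio 1189/841 ≈ 1.414 — close to the ISO √2 ≈ 1.414.
In the A-series (A0 area = 1 m²): A0 = 841 × 1189 mm.

A0 (841 × 1189 mm)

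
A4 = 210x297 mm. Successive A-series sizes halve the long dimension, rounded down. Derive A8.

52 × 74 mm

A5: ⌊297/2⌋ × 210 = 148 × 210 mm
A6: ⌊210/2⌋ × 148 = 105 × 148 mm
A7: ⌊148/2⌋ × 105 = 74 × 105 mm
A8: ⌊105/2⌋ × 74 = 52 × 74 mm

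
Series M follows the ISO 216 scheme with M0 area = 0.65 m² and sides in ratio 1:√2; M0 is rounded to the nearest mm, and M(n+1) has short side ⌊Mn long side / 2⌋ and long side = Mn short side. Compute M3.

239 × 339 mm

Let M0's short side be w mm. w · w√2 = 0.65 m² = 650,000 mm², so w ≈ 678.0 mm and w√2 ≈ 958.8 mm → M0 = 678 × 959 mm.
M1: ⌊959/2⌋ × 678 = 479 × 678 mm
M2: ⌊678/2⌋ × 479 = 339 × 479 mm
M3: ⌊479/2⌋ × 339 = 239 × 339 mm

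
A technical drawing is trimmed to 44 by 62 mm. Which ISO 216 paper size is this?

B9 (44 × 62 mm)

Aspect ratio 62/44 ≈ 1.409 — close to the ISO √2 ≈ 1.414.
In the B-series (B0 = 1000 × 1414 mm): B9 = 44 × 62 mm.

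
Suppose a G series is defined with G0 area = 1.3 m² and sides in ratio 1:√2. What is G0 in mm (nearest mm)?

959 × 1356 mm

Let the short side be w mm. Then w · w√2 = 1.3 m² = 1,300,000 mm².
w² = 1,300,000/√2, so w ≈ 958.8 mm; long side = w√2 ≈ 1355.9 mm.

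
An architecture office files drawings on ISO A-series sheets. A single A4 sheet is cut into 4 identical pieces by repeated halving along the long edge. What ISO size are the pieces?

A6

4 = 2^2, so 2 halving steps.
A4 → A5 → … → A6 after 2 steps.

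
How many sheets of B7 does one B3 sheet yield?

Each ISO step halves the sheet: 1 × B3 → 2 × B4 → 4 × B5 → 8 × B6 → …
From B3 to B7 is 4 halving steps: 2^4 = 16.

16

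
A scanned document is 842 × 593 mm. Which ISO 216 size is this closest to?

A1 (594 × 841 mm)

Aspect ratio 842/593 ≈ 1.420 — close to the ISO √2 ≈ 1.414.
In the A-series (A0 area = 1 m²): A1 = 594 × 841 mm.
Off by 2 mm total — nearest standard size.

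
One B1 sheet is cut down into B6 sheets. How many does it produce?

B1 = 707 × 1000 mm; B6 = 125 × 176 mm.
Each halving step doubles the count; 5 steps from B1 to B6.
2^5 = 32.

32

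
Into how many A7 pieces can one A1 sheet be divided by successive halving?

64

Each ISO step halves the sheet: 1 × A1 → 2 × A2 → 4 × A3 → 8 × A4 → …
From A1 to A7 is 6 halving steps: 2^6 = 64.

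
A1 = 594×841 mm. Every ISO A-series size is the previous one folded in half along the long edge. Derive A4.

A2: ⌊841/2⌋ × 594 = 420 × 594 mm
A3: ⌊594/2⌋ × 420 = 297 × 420 mm
A4: ⌊420/2⌋ × 297 = 210 × 297 mm

210 × 297 mm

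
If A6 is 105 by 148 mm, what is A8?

A7: ⌊148/2⌋ × 105 = 74 × 105 mm
A8: ⌊105/2⌋ × 74 = 52 × 74 mm

52 × 74 mm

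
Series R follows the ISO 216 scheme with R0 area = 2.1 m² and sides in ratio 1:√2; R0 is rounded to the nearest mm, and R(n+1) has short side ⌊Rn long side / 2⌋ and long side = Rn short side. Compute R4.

Let R0's short side be w mm. w · w√2 = 2.1 m² = 2,100,000 mm², so w ≈ 1218.6 mm and w√2 ≈ 1723.3 mm → R0 = 1219 × 1723 mm.
R1: ⌊1723/2⌋ × 1219 = 861 × 1219 mm
R2: ⌊1219/2⌋ × 861 = 609 × 861 mm
R3: ⌊861/2⌋ × 609 = 430 × 609 mm
R4: ⌊609/2⌋ × 430 = 304 × 430 mm

304 × 430 mm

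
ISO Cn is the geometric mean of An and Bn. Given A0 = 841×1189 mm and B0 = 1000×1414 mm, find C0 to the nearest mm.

917 × 1297 mm

Short side: √(841 · 1000) = √841000 ≈ 917.1 → 917 mm
Long side: √(1189 · 1414) = √1681246 ≈ 1296.6 → 1297 mm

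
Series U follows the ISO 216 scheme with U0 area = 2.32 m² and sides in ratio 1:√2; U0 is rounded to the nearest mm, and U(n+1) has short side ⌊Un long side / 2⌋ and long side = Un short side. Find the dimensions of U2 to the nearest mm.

Let U0's short side be w mm. w · w√2 = 2.32 m² = 2,320,000 mm², so w ≈ 1280.8 mm and w√2 ≈ 1811.3 mm → U0 = 1281 × 1811 mm.
U1: ⌊1811/2⌋ × 1281 = 905 × 1281 mm
U2: ⌊1281/2⌋ × 905 = 640 × 905 mm

640 × 905 mm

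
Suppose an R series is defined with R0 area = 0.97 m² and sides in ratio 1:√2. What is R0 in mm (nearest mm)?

828 × 1171 mm

Let the short side be w mm. Then w · w√2 = 0.97 m² = 970,000 mm².
w² = 970,000/√2, so w ≈ 828.2 mm; long side = w√2 ≈ 1171.2 mm.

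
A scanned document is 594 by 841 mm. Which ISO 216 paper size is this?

A1 (594 × 841 mm)

Aspect ratio 841/594 ≈ 1.416 — close to the ISO √2 ≈ 1.414.
In the A-series (A0 area = 1 m²): A1 = 594 × 841 mm.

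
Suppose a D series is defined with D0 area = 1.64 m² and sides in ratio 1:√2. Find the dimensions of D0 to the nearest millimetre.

1077 × 1523 mm

Let the short side be w mm. Then w · w√2 = 1.64 m² = 1,640,000 mm².
w² = 1,640,000/√2, so w ≈ 1076.9 mm; long side = w√2 ≈ 1522.9 mm.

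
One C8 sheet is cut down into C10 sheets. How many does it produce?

Each ISO step halves the sheet: 1 × C8 → 2 × C9 → 4 × C10
From C8 to C10 is 2 halving steps: 2^2 = 4.

4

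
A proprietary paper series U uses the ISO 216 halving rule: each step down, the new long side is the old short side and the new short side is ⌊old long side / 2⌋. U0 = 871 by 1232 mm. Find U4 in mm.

217 × 308 mm

U1 = 616 × 871 mm (from U0 by 1 halving).
U2: ⌊871/2⌋ × 616 = 435 × 616 mm
U3: ⌊616/2⌋ × 435 = 308 × 435 mm
U4: ⌊435/2⌋ × 308 = 217 × 308 mm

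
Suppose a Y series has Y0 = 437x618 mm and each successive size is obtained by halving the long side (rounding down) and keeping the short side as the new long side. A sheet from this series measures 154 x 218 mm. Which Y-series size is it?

Y3

Y0: 437 × 618 mm
Y1: 309 × 437 mm
Y2: 218 × 309 mm
Y3: 154 × 218 mm
Y4: 109 × 154 mm
→ matches Y3.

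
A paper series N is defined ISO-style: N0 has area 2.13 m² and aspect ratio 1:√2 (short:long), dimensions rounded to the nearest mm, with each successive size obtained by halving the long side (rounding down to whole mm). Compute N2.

Let N0's short side be w mm. w · w√2 = 2.13 m² = 2,130,000 mm², so w ≈ 1227.2 mm and w√2 ≈ 1735.6 mm → N0 = 1227 × 1736 mm.
N1: ⌊1736/2⌋ × 1227 = 868 × 1227 mm
N2: ⌊1227/2⌋ × 868 = 613 × 868 mm

613 × 868 mm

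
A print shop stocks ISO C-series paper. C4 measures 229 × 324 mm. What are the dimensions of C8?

C5: ⌊324/2⌋ × 229 = 162 × 229 mm
C6: ⌊229/2⌋ × 162 = 114 × 162 mm
C7: ⌊162/2⌋ × 114 = 81 × 114 mm
C8: ⌊114/2⌋ × 81 = 57 × 81 mm

57 × 81 mm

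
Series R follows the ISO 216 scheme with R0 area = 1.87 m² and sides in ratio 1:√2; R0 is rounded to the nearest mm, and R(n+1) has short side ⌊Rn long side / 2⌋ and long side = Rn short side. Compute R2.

Let R0's short side be w mm. w · w√2 = 1.87 m² = 1,870,000 mm², so w ≈ 1149.9 mm and w√2 ≈ 1626.2 mm → R0 = 1150 × 1626 mm.
R1: ⌊1626/2⌋ × 1150 = 813 × 1150 mm
R2: ⌊1150/2⌋ × 813 = 575 × 813 mm

575 × 813 mm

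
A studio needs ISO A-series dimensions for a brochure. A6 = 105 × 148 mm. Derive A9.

A7: ⌊148/2⌋ × 105 = 74 × 105 mm
A8: ⌊105/2⌋ × 74 = 52 × 74 mm
A9: ⌊74/2⌋ × 52 = 37 × 52 mm

37 × 52 mm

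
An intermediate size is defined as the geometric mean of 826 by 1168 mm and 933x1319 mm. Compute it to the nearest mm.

Short side: √(826 · 933) = √770658 ≈ 877.9 → 878 mm
Long side: √(1168 · 1319) = √1540592 ≈ 1241.2 → 1241 mm

878 × 1241 mm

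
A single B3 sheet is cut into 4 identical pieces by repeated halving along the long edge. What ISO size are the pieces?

4 = 2^2, so 2 halving steps.
B3 → B4 → … → B5 after 2 steps.

B5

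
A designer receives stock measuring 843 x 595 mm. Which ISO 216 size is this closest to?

Aspect ratio 843/595 ≈ 1.417 — close to the ISO √2 ≈ 1.414.
In the A-series (A0 area = 1 m²): A1 = 594 × 841 mm.
Off by 3 mm total — nearest standard size.

A1 (594 × 841 mm)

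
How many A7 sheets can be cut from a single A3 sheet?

16

A3 = 297 × 420 mm; A7 = 74 × 105 mm.
Each halving step doubles the count; 4 steps from A3 to A7.
2^4 = 16.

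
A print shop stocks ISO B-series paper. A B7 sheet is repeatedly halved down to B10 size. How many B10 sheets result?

8

B7 = 88 × 125 mm; B10 = 31 × 44 mm.
Each halving step doubles the count; 3 steps from B7 to B10.
2^3 = 8.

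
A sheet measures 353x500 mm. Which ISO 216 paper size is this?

Aspect ratio 500/353 ≈ 1.416 — close to the ISO √2 ≈ 1.414.
In the B-series (B0 = 1000 × 1414 mm): B3 = 353 × 500 mm.

B3 (353 × 500 mm)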